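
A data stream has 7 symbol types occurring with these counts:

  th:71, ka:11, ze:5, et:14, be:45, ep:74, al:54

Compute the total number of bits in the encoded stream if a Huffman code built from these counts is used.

Greedily combine the two least-frequent nodes:
ze(5) + ka(11) → 16
et(14) + 16 → 30
30 + be(45) → 75
al(54) + th(71) → 125
ep(74) + 75 → 149
125 + 149 → 274
Total encoded bits = sum of merged weights = 16 + 30 + 75 + 125 + 149 + 274 = 669.

669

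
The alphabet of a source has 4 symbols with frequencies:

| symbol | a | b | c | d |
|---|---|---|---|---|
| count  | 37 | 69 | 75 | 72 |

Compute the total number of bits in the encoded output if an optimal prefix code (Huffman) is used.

Build the Huffman tree bottom-up:
combine a(37), b(69) → 106
combine d(72), c(75) → 147
combine 106, 147 → 253
Each symbol's bit-cost is frequency × depth; summing gives 506 bits (equivalently 106 + 147 + 253).

506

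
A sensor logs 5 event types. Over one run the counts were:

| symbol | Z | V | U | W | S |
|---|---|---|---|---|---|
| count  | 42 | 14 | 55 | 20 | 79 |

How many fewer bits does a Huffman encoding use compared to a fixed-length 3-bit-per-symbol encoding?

179

Fixed-length: 3 bits × 210 symbols = 630 bits.
Huffman merges:
V(14) + W(20) → 34
34 + Z(42) → 76
U(55) + 76 → 131
S(79) + 131 → 210
Huffman total = 34 + 76 + 131 + 210 = 451 bits.
Saving = 630 − 451 = 179 bits.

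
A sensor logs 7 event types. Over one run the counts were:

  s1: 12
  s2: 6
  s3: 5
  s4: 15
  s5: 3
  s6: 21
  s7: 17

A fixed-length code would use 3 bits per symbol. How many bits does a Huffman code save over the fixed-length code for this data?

31

Fixed-length: 3 bits × 79 symbols = 237 bits.
Huffman merges:
merge s5(3) and s3(5): 8
merge s2(6) and 8: 14
merge s1(12) and 14: 26
merge s4(15) and s7(17): 32
merge s6(21) and 26: 47
merge 32 and 47: 79
Huffman total = 8 + 14 + 26 + 32 + 47 + 79 = 206 bits.
Saving = 237 − 206 = 31 bits.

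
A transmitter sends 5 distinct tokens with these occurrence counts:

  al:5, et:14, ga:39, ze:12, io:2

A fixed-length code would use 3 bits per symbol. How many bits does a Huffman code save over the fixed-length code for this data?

Fixed-length: 3 bits × 72 symbols = 216 bits.
Huffman merges:
io(2) + al(5) → 7
7 + ze(12) → 19
et(14) + 19 → 33
33 + ga(39) → 72
Huffman total = 7 + 19 + 33 + 72 = 131 bits.
Saving = 216 − 131 = 85 bits.

85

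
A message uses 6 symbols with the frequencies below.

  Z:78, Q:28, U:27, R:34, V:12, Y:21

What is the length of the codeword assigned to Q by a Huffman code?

Build the tree from the bottom:
combine V(12), Y(21) → 33
combine U(27), Q(28) → 55
combine 33, R(34) → 67
combine 55, 67 → 122
combine Z(78), 122 → 200
Q's leaf is at depth 3, giving a 3-bit codeword.

3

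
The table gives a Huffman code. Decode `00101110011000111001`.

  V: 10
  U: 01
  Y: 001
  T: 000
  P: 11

YUPYVYPY

Read left to right; each codeword is recognised as soon as it completes (prefix code):
  001→Y | 01→U | 11→P | 001→Y | 10→V | 001→Y | 11→P | 001→Y
Decoded message: YUPYVYPY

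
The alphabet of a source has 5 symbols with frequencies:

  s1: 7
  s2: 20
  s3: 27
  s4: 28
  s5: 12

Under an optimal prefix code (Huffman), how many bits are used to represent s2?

2

Huffman merges, smallest pair first:
merge s1(7) and s5(12): 19
merge 19 and s2(20): 39
merge s3(27) and s4(28): 55
merge 39 and 55: 94
s2 sits 2 levels below the root, so its codeword is 2 bits.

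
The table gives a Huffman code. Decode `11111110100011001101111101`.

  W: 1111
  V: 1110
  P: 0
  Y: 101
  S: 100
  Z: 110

WVSPZPZWY

Read left to right; each codeword is recognised as soon as it completes (prefix code):
  1111→W | 1110→V | 100→S | 0→P | 110→Z | 0→P | 110→Z | 1111→W | 101→Y
Decoded message: WVSPZPZWY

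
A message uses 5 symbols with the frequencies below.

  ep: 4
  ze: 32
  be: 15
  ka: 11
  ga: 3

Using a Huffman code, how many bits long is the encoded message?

123

Merge the two smallest weights repeatedly:
ga(3) + ep(4) → 7
7 + ka(11) → 18
be(15) + 18 → 33
ze(32) + 33 → 65
Total encoded bits = sum of merged weights = 7 + 18 + 33 + 65 = 123.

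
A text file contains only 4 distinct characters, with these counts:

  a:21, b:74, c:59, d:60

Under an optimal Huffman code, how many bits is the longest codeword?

2

Merge the two lowest-weight nodes at each step:
combine a(21), c(59) → 80
combine d(60), b(74) → 134
combine 80, 134 → 214
Maximum depth reached is 2.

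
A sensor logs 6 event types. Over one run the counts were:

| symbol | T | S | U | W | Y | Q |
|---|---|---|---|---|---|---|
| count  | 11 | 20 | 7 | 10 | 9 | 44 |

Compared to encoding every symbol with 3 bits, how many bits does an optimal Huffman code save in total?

72

Fixed-length: 3 bits × 101 symbols = 303 bits.
Huffman merges:
U(7) + Y(9) → 16
W(10) + T(11) → 21
16 + S(20) → 36
21 + 36 → 57
Q(44) + 57 → 101
Huffman total = 16 + 21 + 36 + 57 + 101 = 231 bits.
Saving = 303 − 231 = 72 bits.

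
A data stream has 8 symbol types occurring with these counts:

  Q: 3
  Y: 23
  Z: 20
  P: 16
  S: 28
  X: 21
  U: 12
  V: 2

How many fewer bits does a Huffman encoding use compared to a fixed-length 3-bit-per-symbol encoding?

29

Fixed-length: 3 bits × 125 symbols = 375 bits.
Huffman merges:
V(2) + Q(3) → 5
5 + U(12) → 17
P(16) + 17 → 33
Z(20) + X(21) → 41
Y(23) + S(28) → 51
33 + 41 → 74
51 + 74 → 125
Huffman total = 5 + 17 + 33 + 41 + 51 + 74 + 125 = 346 bits.
Saving = 375 − 346 = 29 bits.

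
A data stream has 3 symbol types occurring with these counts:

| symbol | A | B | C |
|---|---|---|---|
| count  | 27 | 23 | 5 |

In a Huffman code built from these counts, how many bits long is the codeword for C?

Build the tree from the bottom:
C(5) + B(23) → 28
A(27) + 28 → 55
The subtree containing C is merged 2 times, so code length = 2.

2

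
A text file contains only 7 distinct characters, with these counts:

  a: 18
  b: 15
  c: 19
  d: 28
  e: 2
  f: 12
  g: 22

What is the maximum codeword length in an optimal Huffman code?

Merge the two lowest-weight nodes at each step:
merge e(2) and f(12): 14
merge 14 and b(15): 29
merge a(18) and c(19): 37
merge g(22) and d(28): 50
merge 29 and 37: 66
merge 50 and 66: 116
Maximum depth reached is 4.

4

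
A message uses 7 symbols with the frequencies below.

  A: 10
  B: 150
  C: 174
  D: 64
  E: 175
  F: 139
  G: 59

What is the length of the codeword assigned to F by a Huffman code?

Repeatedly merge the two smallest:
combine A(10), G(59) → 69
combine D(64), 69 → 133
combine 133, F(139) → 272
combine B(150), C(174) → 324
combine E(175), 272 → 447
combine 324, 447 → 771
F sits 3 levels below the root, so its codeword is 3 bits.

3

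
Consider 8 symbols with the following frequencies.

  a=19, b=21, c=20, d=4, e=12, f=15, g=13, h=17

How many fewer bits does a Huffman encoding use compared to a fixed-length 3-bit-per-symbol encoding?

5

Fixed-length: 3 bits × 121 symbols = 363 bits.
Huffman merges:
d(4) + e(12) → 16
g(13) + f(15) → 28
16 + h(17) → 33
a(19) + c(20) → 39
b(21) + 28 → 49
33 + 39 → 72
49 + 72 → 121
Huffman total = 16 + 28 + 33 + 39 + 49 + 72 + 121 = 358 bits.
Saving = 363 − 358 = 5 bits.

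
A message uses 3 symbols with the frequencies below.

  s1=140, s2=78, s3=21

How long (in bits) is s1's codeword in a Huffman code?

1

Build the tree from the bottom:
s3(21) + s2(78) → 99
99 + s1(140) → 239
s1 sits one level below the root: a 1-bit codeword.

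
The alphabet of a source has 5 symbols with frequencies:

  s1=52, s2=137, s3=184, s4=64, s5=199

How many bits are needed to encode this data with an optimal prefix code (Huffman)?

Greedily combine the two least-frequent nodes:
combine s1(52), s4(64) → 116
combine 116, s2(137) → 253
combine s3(184), s5(199) → 383
combine 253, 383 → 636
The encoded length is the sum of every internal node's weight: 116 + 253 + 383 + 636 = 1388 bits.

1388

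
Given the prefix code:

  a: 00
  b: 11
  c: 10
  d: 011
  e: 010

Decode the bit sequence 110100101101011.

beebeb

Read left to right; each codeword is recognised as soon as it completes (prefix code):
  11→b | 010→e | 010→e | 11→b | 010→e | 11→b
Decoded message: beebeb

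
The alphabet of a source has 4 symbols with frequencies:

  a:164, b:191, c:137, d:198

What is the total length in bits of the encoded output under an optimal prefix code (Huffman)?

1380

Greedily combine the two least-frequent nodes:
combine c(137), a(164) → 301
combine b(191), d(198) → 389
combine 301, 389 → 690
Each symbol's bit-cost is frequency × depth; summing gives 1380 bits (equivalently 301 + 389 + 690).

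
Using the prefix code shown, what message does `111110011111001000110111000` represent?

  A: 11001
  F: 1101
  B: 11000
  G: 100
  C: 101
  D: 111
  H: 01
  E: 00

DADGGHCB

Read left to right; each codeword is recognised as soon as it completes (prefix code):
  111→D | 11001→A | 111→D | 100→G | 100→G | 01→H | 101→C | 11000→B
Decoded message: DADGGHCB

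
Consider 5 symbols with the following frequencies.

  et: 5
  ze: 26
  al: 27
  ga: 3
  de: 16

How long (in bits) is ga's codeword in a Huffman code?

Repeatedly merge the two smallest:
combine ga(3), et(5) → 8
combine 8, de(16) → 24
combine 24, ze(26) → 50
combine al(27), 50 → 77
ga sits 4 levels below the root, so its codeword is 4 bits.

4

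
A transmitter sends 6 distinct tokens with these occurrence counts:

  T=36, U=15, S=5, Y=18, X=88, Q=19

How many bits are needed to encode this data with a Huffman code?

387

Greedily combine the two least-frequent nodes:
merge S(5) and U(15): 20
merge Y(18) and Q(19): 37
merge 20 and T(36): 56
merge 37 and 56: 93
merge X(88) and 93: 181
Total encoded bits = sum of merged weights = 20 + 37 + 56 + 93 + 181 = 387.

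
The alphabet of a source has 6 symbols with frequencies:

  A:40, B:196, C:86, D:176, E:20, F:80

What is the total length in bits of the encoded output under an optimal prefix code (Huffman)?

1396

Build the Huffman tree bottom-up:
merge E(20) and A(40): 60
merge 60 and F(80): 140
merge C(86) and 140: 226
merge D(176) and B(196): 372
merge 226 and 372: 598
Total encoded bits = sum of merged weights = 60 + 140 + 226 + 372 + 598 = 1396.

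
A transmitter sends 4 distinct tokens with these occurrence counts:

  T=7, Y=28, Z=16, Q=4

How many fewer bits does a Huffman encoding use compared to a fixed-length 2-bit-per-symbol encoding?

17

Fixed-length: 2 bits × 55 symbols = 110 bits.
Huffman merges:
Q(4) + T(7) → 11
11 + Z(16) → 27
27 + Y(28) → 55
Huffman total = 11 + 27 + 55 = 93 bits.
Saving = 110 − 93 = 17 bits.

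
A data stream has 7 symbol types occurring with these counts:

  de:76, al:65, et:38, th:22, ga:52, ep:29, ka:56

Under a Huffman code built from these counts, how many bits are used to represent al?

2

Huffman merges, smallest pair first:
combine th(22), ep(29) → 51
combine et(38), 51 → 89
combine ga(52), ka(56) → 108
combine al(65), de(76) → 141
combine 89, 108 → 197
combine 141, 197 → 338
al sits 2 levels below the root, so its codeword is 2 bits.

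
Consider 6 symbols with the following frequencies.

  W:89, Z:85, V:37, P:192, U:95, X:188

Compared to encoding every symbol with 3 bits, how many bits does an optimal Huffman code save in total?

Fixed-length: 3 bits × 686 symbols = 2058 bits.
Huffman merges:
combine V(37), Z(85) → 122
combine W(89), U(95) → 184
combine 122, 184 → 306
combine X(188), P(192) → 380
combine 306, 380 → 686
Huffman total = 122 + 184 + 306 + 380 + 686 = 1678 bits.
Saving = 2058 − 1678 = 380 bits.

380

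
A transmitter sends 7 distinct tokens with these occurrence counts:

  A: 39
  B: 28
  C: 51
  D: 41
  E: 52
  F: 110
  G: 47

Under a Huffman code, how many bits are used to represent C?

Build the tree from the bottom:
merge B(28) and A(39): 67
merge D(41) and G(47): 88
merge C(51) and E(52): 103
merge 67 and 88: 155
merge 103 and F(110): 213
merge 155 and 213: 368
C's leaf is at depth 3, giving a 3-bit codeword.

3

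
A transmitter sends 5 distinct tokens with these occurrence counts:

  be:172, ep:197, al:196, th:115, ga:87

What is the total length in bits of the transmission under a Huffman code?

1736

Greedily combine the two least-frequent nodes:
merge ga(87) and th(115): 202
merge be(172) and al(196): 368
merge ep(197) and 202: 399
merge 368 and 399: 767
Total encoded bits = sum of merged weights = 202 + 368 + 399 + 767 = 1736.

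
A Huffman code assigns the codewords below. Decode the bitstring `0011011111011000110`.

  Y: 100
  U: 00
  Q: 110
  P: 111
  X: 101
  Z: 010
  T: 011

Read left to right; each codeword is recognised as soon as it completes (prefix code):
  00→U | 110→Q | 111→P | 110→Q | 110→Q | 00→U | 110→Q
Decoded message: UQPQQUQ

UQPQQUQ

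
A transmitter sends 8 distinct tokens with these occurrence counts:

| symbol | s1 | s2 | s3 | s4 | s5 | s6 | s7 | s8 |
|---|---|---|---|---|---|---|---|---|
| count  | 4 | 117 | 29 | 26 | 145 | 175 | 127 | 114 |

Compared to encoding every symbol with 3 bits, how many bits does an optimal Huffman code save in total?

Fixed-length: 3 bits × 737 symbols = 2211 bits.
Huffman merges:
s1(4) + s4(26) → 30
s3(29) + 30 → 59
59 + s8(114) → 173
s2(117) + s7(127) → 244
s5(145) + 173 → 318
s6(175) + 244 → 419
318 + 419 → 737
Huffman total = 30 + 59 + 173 + 244 + 318 + 419 + 737 = 1980 bits.
Saving = 2211 − 1980 = 231 bits.

231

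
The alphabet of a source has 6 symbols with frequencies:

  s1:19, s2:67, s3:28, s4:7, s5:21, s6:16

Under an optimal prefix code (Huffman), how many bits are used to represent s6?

4

Huffman merges, smallest pair first:
s4(7) + s6(16) → 23
s1(19) + s5(21) → 40
23 + s3(28) → 51
40 + 51 → 91
s2(67) + 91 → 158
The subtree containing s6 is merged 4 times, so code length = 4.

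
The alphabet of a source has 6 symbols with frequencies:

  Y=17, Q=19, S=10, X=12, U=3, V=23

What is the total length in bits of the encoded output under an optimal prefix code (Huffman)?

Build the Huffman tree bottom-up:
combine U(3), S(10) → 13
combine X(12), 13 → 25
combine Y(17), Q(19) → 36
combine V(23), 25 → 48
combine 36, 48 → 84
Each symbol's bit-cost is frequency × depth; summing gives 206 bits (equivalently 13 + 25 + 36 + 48 + 84).

206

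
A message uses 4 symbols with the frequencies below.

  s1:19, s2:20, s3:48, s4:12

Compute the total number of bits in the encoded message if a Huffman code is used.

Greedily combine the two least-frequent nodes:
merge s4(12) and s1(19): 31
merge s2(20) and 31: 51
merge s3(48) and 51: 99
Each symbol's bit-cost is frequency × depth; summing gives 181 bits (equivalently 31 + 51 + 99).

181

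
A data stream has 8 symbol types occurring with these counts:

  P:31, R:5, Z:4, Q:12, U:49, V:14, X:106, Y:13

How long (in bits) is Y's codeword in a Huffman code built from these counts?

5

Huffman merges, smallest pair first:
merge Z(4) and R(5): 9
merge 9 and Q(12): 21
merge Y(13) and V(14): 27
merge 21 and 27: 48
merge P(31) and 48: 79
merge U(49) and 79: 128
merge X(106) and 128: 234
The subtree containing Y is merged 5 times, so code length = 5.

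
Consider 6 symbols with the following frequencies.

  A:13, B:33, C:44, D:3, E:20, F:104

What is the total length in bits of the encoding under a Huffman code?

451

Merge the two smallest weights repeatedly:
D(3) + A(13) → 16
16 + E(20) → 36
B(33) + 36 → 69
C(44) + 69 → 113
F(104) + 113 → 217
The encoded length is the sum of every internal node's weight: 16 + 36 + 69 + 113 + 217 = 451 bits.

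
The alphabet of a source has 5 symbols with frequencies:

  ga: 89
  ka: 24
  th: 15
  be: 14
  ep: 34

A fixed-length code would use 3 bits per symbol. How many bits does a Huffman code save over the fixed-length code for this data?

183

Fixed-length: 3 bits × 176 symbols = 528 bits.
Huffman merges:
merge be(14) and th(15): 29
merge ka(24) and 29: 53
merge ep(34) and 53: 87
merge 87 and ga(89): 176
Huffman total = 29 + 53 + 87 + 176 = 345 bits.
Saving = 528 − 345 = 183 bits.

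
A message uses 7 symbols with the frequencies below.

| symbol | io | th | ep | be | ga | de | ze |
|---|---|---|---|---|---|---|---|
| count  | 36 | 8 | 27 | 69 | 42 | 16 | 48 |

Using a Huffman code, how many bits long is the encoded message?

Merge the two smallest weights repeatedly:
th(8) + de(16) → 24
24 + ep(27) → 51
io(36) + ga(42) → 78
ze(48) + 51 → 99
be(69) + 78 → 147
99 + 147 → 246
Total encoded bits = sum of merged weights = 24 + 51 + 78 + 99 + 147 + 246 = 645.

645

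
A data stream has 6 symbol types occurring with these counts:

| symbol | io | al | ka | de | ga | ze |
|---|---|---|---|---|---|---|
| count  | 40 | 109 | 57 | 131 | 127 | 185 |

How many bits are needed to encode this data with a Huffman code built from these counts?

1601

Merge the two smallest weights repeatedly:
merge io(40) and ka(57): 97
merge 97 and al(109): 206
merge ga(127) and de(131): 258
merge ze(185) and 206: 391
merge 258 and 391: 649
The encoded length is the sum of every internal node's weight: 97 + 206 + 258 + 391 + 649 = 1601 bits.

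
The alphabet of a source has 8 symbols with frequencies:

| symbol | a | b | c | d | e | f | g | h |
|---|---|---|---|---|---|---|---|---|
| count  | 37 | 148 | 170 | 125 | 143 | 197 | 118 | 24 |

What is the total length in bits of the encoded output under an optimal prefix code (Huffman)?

Greedily combine the two least-frequent nodes:
h(24) + a(37) → 61
61 + g(118) → 179
d(125) + e(143) → 268
b(148) + c(170) → 318
179 + f(197) → 376
268 + 318 → 586
376 + 586 → 962
Each symbol's bit-cost is frequency × depth; summing gives 2750 bits (equivalently 61 + 179 + 268 + 318 + 376 + 586 + 962).

2750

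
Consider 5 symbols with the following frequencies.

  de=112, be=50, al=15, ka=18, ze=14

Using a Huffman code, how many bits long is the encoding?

382

Greedily combine the two least-frequent nodes:
merge ze(14) and al(15): 29
merge ka(18) and 29: 47
merge 47 and be(50): 97
merge 97 and de(112): 209
Each symbol's bit-cost is frequency × depth; summing gives 382 bits (equivalently 29 + 47 + 97 + 209).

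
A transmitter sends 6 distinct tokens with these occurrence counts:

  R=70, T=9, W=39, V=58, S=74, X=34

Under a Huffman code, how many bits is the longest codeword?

4

Merge the two lowest-weight nodes at each step:
T(9) + X(34) → 43
W(39) + 43 → 82
V(58) + R(70) → 128
S(74) + 82 → 156
128 + 156 → 284
The rarest symbols sit at the bottom; the longest codeword is 4 bits.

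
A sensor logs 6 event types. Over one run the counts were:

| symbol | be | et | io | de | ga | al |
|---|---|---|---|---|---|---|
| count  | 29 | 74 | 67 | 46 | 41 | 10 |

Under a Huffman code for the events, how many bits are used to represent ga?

Huffman merges, smallest pair first:
combine al(10), be(29) → 39
combine 39, ga(41) → 80
combine de(46), io(67) → 113
combine et(74), 80 → 154
combine 113, 154 → 267
The subtree containing ga is merged 3 times, so code length = 3.

3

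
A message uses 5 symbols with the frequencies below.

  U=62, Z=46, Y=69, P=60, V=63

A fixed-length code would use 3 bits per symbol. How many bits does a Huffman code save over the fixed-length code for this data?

194

Fixed-length: 3 bits × 300 symbols = 900 bits.
Huffman merges:
merge Z(46) and P(60): 106
merge U(62) and V(63): 125
merge Y(69) and 106: 175
merge 125 and 175: 300
Huffman total = 106 + 125 + 175 + 300 = 706 bits.
Saving = 900 − 706 = 194 bits.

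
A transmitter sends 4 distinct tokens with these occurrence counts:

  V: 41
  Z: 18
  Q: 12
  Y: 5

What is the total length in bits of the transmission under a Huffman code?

Merge the two smallest weights repeatedly:
Y(5) + Q(12) → 17
17 + Z(18) → 35
35 + V(41) → 76
The encoded length is the sum of every internal node's weight: 17 + 35 + 76 = 128 bits.

128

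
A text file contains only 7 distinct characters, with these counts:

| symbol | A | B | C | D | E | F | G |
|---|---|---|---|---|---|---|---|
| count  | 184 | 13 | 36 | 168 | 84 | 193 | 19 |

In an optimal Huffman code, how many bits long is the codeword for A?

Huffman merges, smallest pair first:
combine B(13), G(19) → 32
combine 32, C(36) → 68
combine 68, E(84) → 152
combine 152, D(168) → 320
combine A(184), F(193) → 377
combine 320, 377 → 697
A sits 2 levels below the root, so its codeword is 2 bits.

2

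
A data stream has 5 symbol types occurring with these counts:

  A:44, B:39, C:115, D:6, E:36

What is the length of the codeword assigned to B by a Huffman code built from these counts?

Build the tree from the bottom:
combine D(6), E(36) → 42
combine B(39), 42 → 81
combine A(44), 81 → 125
combine C(115), 125 → 240
The subtree containing B is merged 3 times, so code length = 3.

3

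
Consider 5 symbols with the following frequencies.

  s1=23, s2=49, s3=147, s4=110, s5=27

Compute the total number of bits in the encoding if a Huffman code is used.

Build the Huffman tree bottom-up:
merge s1(23) and s5(27): 50
merge s2(49) and 50: 99
merge 99 and s4(110): 209
merge s3(147) and 209: 356
The encoded length is the sum of every internal node's weight: 50 + 99 + 209 + 356 = 714 bits.

714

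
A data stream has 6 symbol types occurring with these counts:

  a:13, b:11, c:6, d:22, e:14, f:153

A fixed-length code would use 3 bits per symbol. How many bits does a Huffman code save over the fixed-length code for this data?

Fixed-length: 3 bits × 219 symbols = 657 bits.
Huffman merges:
merge c(6) and b(11): 17
merge a(13) and e(14): 27
merge 17 and d(22): 39
merge 27 and 39: 66
merge 66 and f(153): 219
Huffman total = 17 + 27 + 39 + 66 + 219 = 368 bits.
Saving = 657 − 368 = 289 bits.

289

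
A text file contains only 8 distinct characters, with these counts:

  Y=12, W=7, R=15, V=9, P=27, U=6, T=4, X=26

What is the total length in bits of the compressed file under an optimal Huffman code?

Build the Huffman tree bottom-up:
merge T(4) and U(6): 10
merge W(7) and V(9): 16
merge 10 and Y(12): 22
merge R(15) and 16: 31
merge 22 and X(26): 48
merge P(27) and 31: 58
merge 48 and 58: 106
Each symbol's bit-cost is frequency × depth; summing gives 291 bits (equivalently 10 + 16 + 22 + 31 + 48 + 58 + 106).

291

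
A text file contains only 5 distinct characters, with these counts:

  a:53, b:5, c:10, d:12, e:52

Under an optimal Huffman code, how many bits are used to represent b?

Repeatedly merge the two smallest:
combine b(5), c(10) → 15
combine d(12), 15 → 27
combine 27, e(52) → 79
combine a(53), 79 → 132
b's leaf is at depth 4, giving a 4-bit codeword.

4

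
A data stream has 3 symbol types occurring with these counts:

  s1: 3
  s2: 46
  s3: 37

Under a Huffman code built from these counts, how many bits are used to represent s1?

2

Huffman merges, smallest pair first:
combine s1(3), s3(37) → 40
combine 40, s2(46) → 86
The subtree containing s1 is merged 2 times, so code length = 2.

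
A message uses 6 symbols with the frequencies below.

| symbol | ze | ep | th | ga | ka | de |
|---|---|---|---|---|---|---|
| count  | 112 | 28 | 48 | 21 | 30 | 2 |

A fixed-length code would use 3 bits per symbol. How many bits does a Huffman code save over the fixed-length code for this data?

201

Fixed-length: 3 bits × 241 symbols = 723 bits.
Huffman merges:
combine de(2), ga(21) → 23
combine 23, ep(28) → 51
combine ka(30), th(48) → 78
combine 51, 78 → 129
combine ze(112), 129 → 241
Huffman total = 23 + 51 + 78 + 129 + 241 = 522 bits.
Saving = 723 − 522 = 201 bits.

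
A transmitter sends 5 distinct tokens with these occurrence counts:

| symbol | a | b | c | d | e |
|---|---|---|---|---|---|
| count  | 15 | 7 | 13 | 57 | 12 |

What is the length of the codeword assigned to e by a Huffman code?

Repeatedly merge the two smallest:
combine b(7), e(12) → 19
combine c(13), a(15) → 28
combine 19, 28 → 47
combine 47, d(57) → 104
e's leaf is at depth 3, giving a 3-bit codeword.

3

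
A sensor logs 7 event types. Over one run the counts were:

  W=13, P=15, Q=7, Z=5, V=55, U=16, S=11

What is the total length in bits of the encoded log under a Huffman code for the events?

Merge the two smallest weights repeatedly:
Z(5) + Q(7) → 12
S(11) + 12 → 23
W(13) + P(15) → 28
U(16) + 23 → 39
28 + 39 → 67
V(55) + 67 → 122
Each symbol's bit-cost is frequency × depth; summing gives 291 bits (equivalently 12 + 23 + 28 + 39 + 67 + 122).

291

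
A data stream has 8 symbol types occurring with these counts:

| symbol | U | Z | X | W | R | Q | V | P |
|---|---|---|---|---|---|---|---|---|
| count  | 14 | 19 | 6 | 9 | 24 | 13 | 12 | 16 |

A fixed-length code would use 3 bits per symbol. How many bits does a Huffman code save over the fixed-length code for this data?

Fixed-length: 3 bits × 113 symbols = 339 bits.
Huffman merges:
X(6) + W(9) → 15
V(12) + Q(13) → 25
U(14) + 15 → 29
P(16) + Z(19) → 35
R(24) + 25 → 49
29 + 35 → 64
49 + 64 → 113
Huffman total = 15 + 25 + 29 + 35 + 49 + 64 + 113 = 330 bits.
Saving = 339 − 330 = 9 bits.

9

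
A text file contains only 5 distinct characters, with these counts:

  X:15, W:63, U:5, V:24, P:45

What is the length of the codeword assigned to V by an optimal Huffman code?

Repeatedly merge the two smallest:
combine U(5), X(15) → 20
combine 20, V(24) → 44
combine 44, P(45) → 89
combine W(63), 89 → 152
V sits 3 levels below the root, so its codeword is 3 bits.

3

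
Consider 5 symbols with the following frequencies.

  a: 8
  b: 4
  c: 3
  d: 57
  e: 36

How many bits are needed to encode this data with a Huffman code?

Greedily combine the two least-frequent nodes:
combine c(3), b(4) → 7
combine 7, a(8) → 15
combine 15, e(36) → 51
combine 51, d(57) → 108
The encoded length is the sum of every internal node's weight: 7 + 15 + 51 + 108 = 181 bits.

181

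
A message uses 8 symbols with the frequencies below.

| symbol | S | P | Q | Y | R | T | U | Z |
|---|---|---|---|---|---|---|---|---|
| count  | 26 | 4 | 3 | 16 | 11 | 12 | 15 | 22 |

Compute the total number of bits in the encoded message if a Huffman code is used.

Merge the two smallest weights repeatedly:
Q(3) + P(4) → 7
7 + R(11) → 18
T(12) + U(15) → 27
Y(16) + 18 → 34
Z(22) + S(26) → 48
27 + 34 → 61
48 + 61 → 109
The encoded length is the sum of every internal node's weight: 7 + 18 + 27 + 34 + 48 + 61 + 109 = 304 bits.

304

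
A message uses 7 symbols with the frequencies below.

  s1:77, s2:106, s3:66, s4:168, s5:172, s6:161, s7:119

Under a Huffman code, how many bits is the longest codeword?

4

Merge the two lowest-weight nodes at each step:
s3(66) + s1(77) → 143
s2(106) + s7(119) → 225
143 + s6(161) → 304
s4(168) + s5(172) → 340
225 + 304 → 529
340 + 529 → 869
The first pair merged (s3, s1) ends up deepest, at depth 4.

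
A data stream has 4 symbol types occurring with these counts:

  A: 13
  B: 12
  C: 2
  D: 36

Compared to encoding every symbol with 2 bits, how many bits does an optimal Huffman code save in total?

Fixed-length: 2 bits × 63 symbols = 126 bits.
Huffman merges:
C(2) + B(12) → 14
A(13) + 14 → 27
27 + D(36) → 63
Huffman total = 14 + 27 + 63 = 104 bits.
Saving = 126 − 104 = 22 bits.

22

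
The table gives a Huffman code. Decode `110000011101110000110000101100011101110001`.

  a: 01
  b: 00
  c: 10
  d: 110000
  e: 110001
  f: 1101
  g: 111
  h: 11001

dafddcefe

Read left to right; each codeword is recognised as soon as it completes (prefix code):
  110000→d | 01→a | 1101→f | 110000→d | 110000→d | 10→c | 110001→e | 1101→f | 110001→e
Decoded message: dafddcefe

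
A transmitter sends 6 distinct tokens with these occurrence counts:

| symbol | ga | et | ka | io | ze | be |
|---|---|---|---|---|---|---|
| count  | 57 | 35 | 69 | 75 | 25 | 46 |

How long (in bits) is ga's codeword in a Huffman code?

Build the tree from the bottom:
merge ze(25) and et(35): 60
merge be(46) and ga(57): 103
merge 60 and ka(69): 129
merge io(75) and 103: 178
merge 129 and 178: 307
The subtree containing ga is merged 3 times, so code length = 3.

3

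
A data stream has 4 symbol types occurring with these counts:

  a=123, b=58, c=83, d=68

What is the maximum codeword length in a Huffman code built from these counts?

2

Merge the two lowest-weight nodes at each step:
combine b(58), d(68) → 126
combine c(83), a(123) → 206
combine 126, 206 → 332
Maximum depth reached is 2.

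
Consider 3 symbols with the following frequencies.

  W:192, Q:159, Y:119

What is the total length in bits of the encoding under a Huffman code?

748

Greedily combine the two least-frequent nodes:
combine Y(119), Q(159) → 278
combine W(192), 278 → 470
Each symbol's bit-cost is frequency × depth; summing gives 748 bits (equivalently 278 + 470).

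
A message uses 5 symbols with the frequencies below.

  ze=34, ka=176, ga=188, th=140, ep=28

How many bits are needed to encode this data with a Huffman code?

Merge the two smallest weights repeatedly:
ep(28) + ze(34) → 62
62 + th(140) → 202
ka(176) + ga(188) → 364
202 + 364 → 566
Each symbol's bit-cost is frequency × depth; summing gives 1194 bits (equivalently 62 + 202 + 364 + 566).

1194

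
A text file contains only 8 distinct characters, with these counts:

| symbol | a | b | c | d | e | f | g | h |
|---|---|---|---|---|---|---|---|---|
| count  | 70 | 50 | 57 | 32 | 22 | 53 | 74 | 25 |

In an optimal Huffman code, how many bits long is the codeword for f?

3

Repeatedly merge the two smallest:
e(22) + h(25) → 47
d(32) + 47 → 79
b(50) + f(53) → 103
c(57) + a(70) → 127
g(74) + 79 → 153
103 + 127 → 230
153 + 230 → 383
The subtree containing f is merged 3 times, so code length = 3.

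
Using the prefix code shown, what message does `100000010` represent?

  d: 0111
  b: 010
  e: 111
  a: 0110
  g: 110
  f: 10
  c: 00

Read left to right; each codeword is recognised as soon as it completes (prefix code):
  10→f | 00→c | 00→c | 010→b
Decoded message: fccb

fccb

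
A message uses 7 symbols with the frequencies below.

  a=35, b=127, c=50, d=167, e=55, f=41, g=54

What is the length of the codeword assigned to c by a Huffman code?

Build the tree from the bottom:
a(35) + f(41) → 76
c(50) + g(54) → 104
e(55) + 76 → 131
104 + b(127) → 231
131 + d(167) → 298
231 + 298 → 529
c sits 3 levels below the root, so its codeword is 3 bits.

3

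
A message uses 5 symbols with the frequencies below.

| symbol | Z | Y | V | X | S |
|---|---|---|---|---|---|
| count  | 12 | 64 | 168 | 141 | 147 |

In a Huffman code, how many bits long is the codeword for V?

Huffman merges, smallest pair first:
Z(12) + Y(64) → 76
76 + X(141) → 217
S(147) + V(168) → 315
217 + 315 → 532
V sits 2 levels below the root, so its codeword is 2 bits.

2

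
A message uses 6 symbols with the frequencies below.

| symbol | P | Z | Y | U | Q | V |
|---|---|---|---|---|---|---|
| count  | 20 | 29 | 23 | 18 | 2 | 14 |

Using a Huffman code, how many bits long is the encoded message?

Build the Huffman tree bottom-up:
Q(2) + V(14) → 16
16 + U(18) → 34
P(20) + Y(23) → 43
Z(29) + 34 → 63
43 + 63 → 106
Total encoded bits = sum of merged weights = 16 + 34 + 43 + 63 + 106 = 262.

262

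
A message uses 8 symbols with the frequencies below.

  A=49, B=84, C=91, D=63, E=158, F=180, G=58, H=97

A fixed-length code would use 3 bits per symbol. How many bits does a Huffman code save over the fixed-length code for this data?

84

Fixed-length: 3 bits × 780 symbols = 2340 bits.
Huffman merges:
merge A(49) and G(58): 107
merge D(63) and B(84): 147
merge C(91) and H(97): 188
merge 107 and 147: 254
merge E(158) and F(180): 338
merge 188 and 254: 442
merge 338 and 442: 780
Huffman total = 107 + 147 + 188 + 254 + 338 + 442 + 780 = 2256 bits.
Saving = 2340 − 2256 = 84 bits.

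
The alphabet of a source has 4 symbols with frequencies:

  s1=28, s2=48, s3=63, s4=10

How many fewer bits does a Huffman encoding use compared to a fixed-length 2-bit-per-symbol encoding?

Fixed-length: 2 bits × 149 symbols = 298 bits.
Huffman merges:
s4(10) + s1(28) → 38
38 + s2(48) → 86
s3(63) + 86 → 149
Huffman total = 38 + 86 + 149 = 273 bits.
Saving = 298 − 273 = 25 bits.

25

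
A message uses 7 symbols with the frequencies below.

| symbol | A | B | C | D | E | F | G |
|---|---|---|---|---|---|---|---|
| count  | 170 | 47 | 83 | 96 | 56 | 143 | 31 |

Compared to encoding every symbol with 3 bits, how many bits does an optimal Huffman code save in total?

Fixed-length: 3 bits × 626 symbols = 1878 bits.
Huffman merges:
combine G(31), B(47) → 78
combine E(56), 78 → 134
combine C(83), D(96) → 179
combine 134, F(143) → 277
combine A(170), 179 → 349
combine 277, 349 → 626
Huffman total = 78 + 134 + 179 + 277 + 349 + 626 = 1643 bits.
Saving = 1878 − 1643 = 235 bits.

235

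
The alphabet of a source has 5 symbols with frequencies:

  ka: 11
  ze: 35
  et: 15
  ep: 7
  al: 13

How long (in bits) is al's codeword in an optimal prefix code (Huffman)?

Huffman merges, smallest pair first:
combine ep(7), ka(11) → 18
combine al(13), et(15) → 28
combine 18, 28 → 46
combine ze(35), 46 → 81
al sits 3 levels below the root, so its codeword is 3 bits.

3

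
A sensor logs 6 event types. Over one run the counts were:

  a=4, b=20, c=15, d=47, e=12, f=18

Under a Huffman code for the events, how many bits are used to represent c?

Huffman merges, smallest pair first:
a(4) + e(12) → 16
c(15) + 16 → 31
f(18) + b(20) → 38
31 + 38 → 69
d(47) + 69 → 116
The subtree containing c is merged 3 times, so code length = 3.

3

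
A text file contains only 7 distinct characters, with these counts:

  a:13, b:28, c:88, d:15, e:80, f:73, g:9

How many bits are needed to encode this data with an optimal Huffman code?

Greedily combine the two least-frequent nodes:
g(9) + a(13) → 22
d(15) + 22 → 37
b(28) + 37 → 65
65 + f(73) → 138
e(80) + c(88) → 168
138 + 168 → 306
Each symbol's bit-cost is frequency × depth; summing gives 736 bits (equivalently 22 + 37 + 65 + 138 + 168 + 306).

736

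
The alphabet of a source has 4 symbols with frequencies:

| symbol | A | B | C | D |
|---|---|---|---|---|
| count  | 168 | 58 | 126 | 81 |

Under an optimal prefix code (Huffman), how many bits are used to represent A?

1

Repeatedly merge the two smallest:
B(58) + D(81) → 139
C(126) + 139 → 265
A(168) + 265 → 433
A is a child of the root — depth 1, so its codeword is a single bit.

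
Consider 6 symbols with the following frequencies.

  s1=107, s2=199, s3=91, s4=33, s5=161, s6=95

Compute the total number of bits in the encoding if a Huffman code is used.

1698

Greedily combine the two least-frequent nodes:
combine s4(33), s3(91) → 124
combine s6(95), s1(107) → 202
combine 124, s5(161) → 285
combine s2(199), 202 → 401
combine 285, 401 → 686
The encoded length is the sum of every internal node's weight: 124 + 202 + 285 + 401 + 686 = 1698 bits.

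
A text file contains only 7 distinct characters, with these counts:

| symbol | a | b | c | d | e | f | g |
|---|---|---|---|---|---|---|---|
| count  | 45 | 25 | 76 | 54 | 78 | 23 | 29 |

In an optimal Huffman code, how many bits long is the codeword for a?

3

Build the tree from the bottom:
f(23) + b(25) → 48
g(29) + a(45) → 74
48 + d(54) → 102
74 + c(76) → 150
e(78) + 102 → 180
150 + 180 → 330
a's leaf is at depth 3, giving a 3-bit codeword.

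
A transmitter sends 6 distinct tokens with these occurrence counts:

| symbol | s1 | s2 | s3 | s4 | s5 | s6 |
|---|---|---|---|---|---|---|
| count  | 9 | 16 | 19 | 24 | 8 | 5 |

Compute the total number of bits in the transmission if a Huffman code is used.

197

Build the Huffman tree bottom-up:
combine s6(5), s5(8) → 13
combine s1(9), 13 → 22
combine s2(16), s3(19) → 35
combine 22, s4(24) → 46
combine 35, 46 → 81
Total encoded bits = sum of merged weights = 13 + 22 + 35 + 46 + 81 = 197.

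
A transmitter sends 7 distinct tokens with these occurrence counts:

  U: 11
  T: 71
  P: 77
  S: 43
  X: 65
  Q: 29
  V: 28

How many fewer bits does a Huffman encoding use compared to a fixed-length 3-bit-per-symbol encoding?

109

Fixed-length: 3 bits × 324 symbols = 972 bits.
Huffman merges:
merge U(11) and V(28): 39
merge Q(29) and 39: 68
merge S(43) and X(65): 108
merge 68 and T(71): 139
merge P(77) and 108: 185
merge 139 and 185: 324
Huffman total = 39 + 68 + 108 + 139 + 185 + 324 = 863 bits.
Saving = 972 − 863 = 109 bits.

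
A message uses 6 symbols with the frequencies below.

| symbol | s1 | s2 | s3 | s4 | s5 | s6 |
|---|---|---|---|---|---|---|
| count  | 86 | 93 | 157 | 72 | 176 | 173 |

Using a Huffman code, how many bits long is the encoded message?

Merge the two smallest weights repeatedly:
merge s4(72) and s1(86): 158
merge s2(93) and s3(157): 250
merge 158 and s6(173): 331
merge s5(176) and 250: 426
merge 331 and 426: 757
Each symbol's bit-cost is frequency × depth; summing gives 1922 bits (equivalently 158 + 250 + 331 + 426 + 757).

1922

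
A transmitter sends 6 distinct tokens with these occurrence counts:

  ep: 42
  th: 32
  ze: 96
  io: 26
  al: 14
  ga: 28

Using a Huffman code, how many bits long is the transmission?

562

Build the Huffman tree bottom-up:
merge al(14) and io(26): 40
merge ga(28) and th(32): 60
merge 40 and ep(42): 82
merge 60 and 82: 142
merge ze(96) and 142: 238
Total encoded bits = sum of merged weights = 40 + 60 + 82 + 142 + 238 = 562.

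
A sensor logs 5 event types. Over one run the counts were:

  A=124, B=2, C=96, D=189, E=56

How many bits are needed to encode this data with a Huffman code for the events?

Greedily combine the two least-frequent nodes:
B(2) + E(56) → 58
58 + C(96) → 154
A(124) + 154 → 278
D(189) + 278 → 467
Total encoded bits = sum of merged weights = 58 + 154 + 278 + 467 = 957.

957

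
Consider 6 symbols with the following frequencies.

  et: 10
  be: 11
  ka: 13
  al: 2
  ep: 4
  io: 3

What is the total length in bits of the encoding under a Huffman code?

Greedily combine the two least-frequent nodes:
merge al(2) and io(3): 5
merge ep(4) and 5: 9
merge 9 and et(10): 19
merge be(11) and ka(13): 24
merge 19 and 24: 43
The encoded length is the sum of every internal node's weight: 5 + 9 + 19 + 24 + 43 = 100 bits.

100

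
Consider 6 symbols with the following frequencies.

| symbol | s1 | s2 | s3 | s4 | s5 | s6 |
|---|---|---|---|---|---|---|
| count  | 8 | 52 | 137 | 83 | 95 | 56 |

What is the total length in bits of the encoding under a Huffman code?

Build the Huffman tree bottom-up:
s1(8) + s2(52) → 60
s6(56) + 60 → 116
s4(83) + s5(95) → 178
116 + s3(137) → 253
178 + 253 → 431
Each symbol's bit-cost is frequency × depth; summing gives 1038 bits (equivalently 60 + 116 + 178 + 253 + 431).

1038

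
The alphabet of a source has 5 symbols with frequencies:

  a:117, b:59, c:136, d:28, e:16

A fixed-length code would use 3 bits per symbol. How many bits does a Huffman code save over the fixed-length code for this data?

Fixed-length: 3 bits × 356 symbols = 1068 bits.
Huffman merges:
e(16) + d(28) → 44
44 + b(59) → 103
103 + a(117) → 220
c(136) + 220 → 356
Huffman total = 44 + 103 + 220 + 356 = 723 bits.
Saving = 1068 − 723 = 345 bits.

345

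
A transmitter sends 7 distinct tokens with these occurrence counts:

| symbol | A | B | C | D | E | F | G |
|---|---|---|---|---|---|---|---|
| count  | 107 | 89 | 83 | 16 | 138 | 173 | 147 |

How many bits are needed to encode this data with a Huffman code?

Build the Huffman tree bottom-up:
combine D(16), C(83) → 99
combine B(89), 99 → 188
combine A(107), E(138) → 245
combine G(147), F(173) → 320
combine 188, 245 → 433
combine 320, 433 → 753
Each symbol's bit-cost is frequency × depth; summing gives 2038 bits (equivalently 99 + 188 + 245 + 320 + 433 + 753).

2038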